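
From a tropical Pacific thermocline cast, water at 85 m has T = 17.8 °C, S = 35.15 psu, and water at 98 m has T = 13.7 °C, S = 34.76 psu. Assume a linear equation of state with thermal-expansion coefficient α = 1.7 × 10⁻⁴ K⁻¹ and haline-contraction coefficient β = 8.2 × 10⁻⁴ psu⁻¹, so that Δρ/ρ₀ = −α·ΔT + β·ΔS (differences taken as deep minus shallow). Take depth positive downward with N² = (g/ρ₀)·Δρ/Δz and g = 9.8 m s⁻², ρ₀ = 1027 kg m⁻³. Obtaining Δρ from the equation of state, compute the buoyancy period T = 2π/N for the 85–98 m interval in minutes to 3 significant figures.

6.21 min

ΔT = -4.1 K, ΔS = -0.39 psu (deep − shallow).
Δρ/ρ₀ = −αΔT + βΔS = 6.97 × 10⁻⁴ − 3.198 × 10⁻⁴ = 3.772 × 10⁻⁴, so Δρ ≈ 0.3874 kg m⁻³.
N² = (g/ρ₀)·Δρ/Δz = g·(Δρ/ρ₀)/Δz = 9.8 × 3.772 × 10⁻⁴ / 13 = 2.8435 × 10⁻⁴ s⁻².
N = √(2.8435 × 10⁻⁴) = 0.016863 rad s⁻¹ → T = 2π/N = 372.60 s = 6.2100 min ≈ 6.21 min.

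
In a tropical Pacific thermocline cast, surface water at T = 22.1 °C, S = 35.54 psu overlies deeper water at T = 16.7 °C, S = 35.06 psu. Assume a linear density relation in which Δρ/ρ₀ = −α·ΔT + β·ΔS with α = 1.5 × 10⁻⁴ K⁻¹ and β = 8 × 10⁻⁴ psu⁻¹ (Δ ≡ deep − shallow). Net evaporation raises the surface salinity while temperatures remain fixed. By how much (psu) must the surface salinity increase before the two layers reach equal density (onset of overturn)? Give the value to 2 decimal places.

Neutral buoyancy requires −α(T_deep − T_surf) + β(S_deep − S_surf′) = 0.
S_surf′ = S_deep − (α/β)·ΔT = 35.06 − (1.5 × 10⁻⁴/8 × 10⁻⁴)·(-5.4) = 36.0725 psu.
Increase required: 36.0725 − 35.54 = 0.5325 psu.

0.53 psu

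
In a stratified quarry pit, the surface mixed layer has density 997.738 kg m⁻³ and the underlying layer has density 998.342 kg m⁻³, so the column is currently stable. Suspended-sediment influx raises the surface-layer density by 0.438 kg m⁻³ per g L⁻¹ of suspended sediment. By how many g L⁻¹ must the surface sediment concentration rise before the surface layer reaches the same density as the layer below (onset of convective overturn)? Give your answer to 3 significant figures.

Density deficit of the surface layer: 998.342 − 997.738 = 0.604 kg m⁻³.
Required change = 0.604 / 0.438 = 1.38 g L⁻¹.

1.38 g L⁻¹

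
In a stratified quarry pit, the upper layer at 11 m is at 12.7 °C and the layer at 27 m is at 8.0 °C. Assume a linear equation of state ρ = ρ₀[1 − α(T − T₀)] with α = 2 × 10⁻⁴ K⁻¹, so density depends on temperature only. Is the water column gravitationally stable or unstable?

stable

ΔT = 8.0 − 12.7 = -4.7 K, so Δρ/ρ₀ = −αΔT = 9.40 × 10⁻⁴.
Δρ/ρ₀ > 0, so Δρ > 0: deeper water is denser → statically stable.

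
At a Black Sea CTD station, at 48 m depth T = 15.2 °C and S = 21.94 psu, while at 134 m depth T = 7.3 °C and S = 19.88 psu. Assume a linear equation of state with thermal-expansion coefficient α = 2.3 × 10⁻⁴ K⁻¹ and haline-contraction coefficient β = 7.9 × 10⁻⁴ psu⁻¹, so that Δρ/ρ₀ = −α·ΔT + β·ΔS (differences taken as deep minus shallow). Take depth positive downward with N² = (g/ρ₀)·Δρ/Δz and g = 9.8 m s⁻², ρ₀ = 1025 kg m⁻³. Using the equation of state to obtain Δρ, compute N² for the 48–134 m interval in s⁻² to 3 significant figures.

2.16 × 10⁻⁵ s⁻²

ΔT = -7.9 K, ΔS = -2.06 psu (deep − shallow).
Δρ/ρ₀ = −αΔT + βΔS = 1.817 × 10⁻³ − 1.6274 × 10⁻³ = 1.896 × 10⁻⁴, so Δρ ≈ 0.1943 kg m⁻³.
N² = (g/ρ₀)·Δρ/Δz = g·(Δρ/ρ₀)/Δz = 9.8 × 1.896 × 10⁻⁴ / 86 = 2.1606 × 10⁻⁵ s⁻² ≈ 2.16 × 10⁻⁵ s⁻².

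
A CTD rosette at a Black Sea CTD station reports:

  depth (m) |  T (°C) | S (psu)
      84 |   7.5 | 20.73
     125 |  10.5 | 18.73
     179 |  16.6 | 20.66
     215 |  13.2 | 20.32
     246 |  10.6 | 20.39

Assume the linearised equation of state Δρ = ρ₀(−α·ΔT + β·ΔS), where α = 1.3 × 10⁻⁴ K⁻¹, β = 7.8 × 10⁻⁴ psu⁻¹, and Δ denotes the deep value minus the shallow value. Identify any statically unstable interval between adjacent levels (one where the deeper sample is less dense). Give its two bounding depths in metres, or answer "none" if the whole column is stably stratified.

84–125 m

Evaluate Δρ/ρ₀ = −αΔT + βΔS across each adjacent pair:
  84–125 m: −αΔT+βΔS = −(1.3 × 10⁻⁴)(+3.0)+(7.8 × 10⁻⁴)(-2.00) = -1.9 × 10⁻³ → UNSTABLE
  125–179 m: −αΔT+βΔS = −(1.3 × 10⁻⁴)(+6.1)+(7.8 × 10⁻⁴)(+1.93) = 7.1 × 10⁻⁴ → stable
  179–215 m: −αΔT+βΔS = −(1.3 × 10⁻⁴)(-3.4)+(7.8 × 10⁻⁴)(-0.34) = 1.8 × 10⁻⁴ → stable
  215–246 m: −αΔT+βΔS = −(1.3 × 10⁻⁴)(-2.6)+(7.8 × 10⁻⁴)(+0.07) = 3.9 × 10⁻⁴ → stable
The 84–125 m interval has Δρ < 0: lighter water underlies denser water.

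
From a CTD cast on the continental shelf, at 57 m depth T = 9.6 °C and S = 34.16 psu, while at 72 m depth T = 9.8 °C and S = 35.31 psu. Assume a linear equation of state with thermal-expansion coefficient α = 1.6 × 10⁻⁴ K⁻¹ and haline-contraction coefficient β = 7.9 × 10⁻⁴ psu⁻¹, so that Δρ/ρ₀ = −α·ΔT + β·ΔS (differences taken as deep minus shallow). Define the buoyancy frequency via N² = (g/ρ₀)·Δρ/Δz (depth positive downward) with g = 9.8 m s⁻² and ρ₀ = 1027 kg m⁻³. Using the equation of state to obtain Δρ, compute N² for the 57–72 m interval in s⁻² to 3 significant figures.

ΔT = +0.2 K, ΔS = +1.15 psu (deep − shallow).
Δρ/ρ₀ = −αΔT + βΔS = -3.20 × 10⁻⁵ + 9.085 × 10⁻⁴ = 8.765 × 10⁻⁴, so Δρ ≈ 0.9002 kg m⁻³.
N² = (g/ρ₀)·Δρ/Δz = g·(Δρ/ρ₀)/Δz = 9.8 × 8.765 × 10⁻⁴ / 15 = 5.7265 × 10⁻⁴ s⁻² ≈ 5.73 × 10⁻⁴ s⁻².

5.73 × 10⁻⁴ s⁻²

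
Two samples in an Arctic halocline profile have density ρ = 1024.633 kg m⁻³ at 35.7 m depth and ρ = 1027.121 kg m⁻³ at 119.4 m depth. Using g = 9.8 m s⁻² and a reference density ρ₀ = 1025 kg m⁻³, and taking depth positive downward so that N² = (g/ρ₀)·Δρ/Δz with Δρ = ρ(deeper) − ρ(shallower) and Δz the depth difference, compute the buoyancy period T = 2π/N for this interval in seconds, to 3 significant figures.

373 s

Δρ = 1027.121 − 1024.633 = 2.488 kg m⁻³ over Δz = 119.4 − 35.7 = 83.7 m.
N² = (9.8/1025) × (2.488/83.7) = 2.8420 × 10⁻⁴ s⁻².
N = √(2.8420 × 10⁻⁴) = 0.016858 rad s⁻¹, so T = 2π/N = 372.71 s ≈ 373 s.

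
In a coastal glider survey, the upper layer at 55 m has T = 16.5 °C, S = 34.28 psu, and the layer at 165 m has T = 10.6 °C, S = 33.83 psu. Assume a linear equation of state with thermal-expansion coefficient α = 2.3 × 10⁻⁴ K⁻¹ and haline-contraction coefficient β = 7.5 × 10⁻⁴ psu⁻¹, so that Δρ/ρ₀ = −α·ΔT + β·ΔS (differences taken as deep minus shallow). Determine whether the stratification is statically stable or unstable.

stable

ΔT = 10.6 − 16.5 = -5.9 K and ΔS = 33.83 − 34.28 = -0.45 psu (deep − shallow).
−αΔT = 1.357 × 10⁻³; βΔS = -3.375 × 10⁻⁴; sum Δρ/ρ₀ = 1.0195 × 10⁻³.
Δρ/ρ₀ > 0, so Δρ > 0: deeper water is denser → statically stable.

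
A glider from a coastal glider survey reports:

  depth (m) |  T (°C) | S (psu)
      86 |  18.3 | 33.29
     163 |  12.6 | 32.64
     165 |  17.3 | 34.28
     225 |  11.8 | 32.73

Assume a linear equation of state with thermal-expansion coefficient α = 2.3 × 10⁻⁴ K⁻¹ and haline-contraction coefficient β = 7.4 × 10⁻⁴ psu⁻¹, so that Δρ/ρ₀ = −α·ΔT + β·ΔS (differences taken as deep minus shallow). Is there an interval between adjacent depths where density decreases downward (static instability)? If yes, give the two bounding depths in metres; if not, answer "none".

Evaluate Δρ/ρ₀ = −αΔT + βΔS across each adjacent pair:
  86–163 m: −αΔT+βΔS = −(2.3 × 10⁻⁴)(-5.7)+(7.4 × 10⁻⁴)(-0.65) = 8.3 × 10⁻⁴ → stable
  163–165 m: −αΔT+βΔS = −(2.3 × 10⁻⁴)(+4.7)+(7.4 × 10⁻⁴)(+1.64) = 1.3 × 10⁻⁴ → stable
  165–225 m: −αΔT+βΔS = −(2.3 × 10⁻⁴)(-5.5)+(7.4 × 10⁻⁴)(-1.55) = 1.2 × 10⁻⁴ → stable
Every interval has Δρ > 0: the column is stably stratified throughout.

none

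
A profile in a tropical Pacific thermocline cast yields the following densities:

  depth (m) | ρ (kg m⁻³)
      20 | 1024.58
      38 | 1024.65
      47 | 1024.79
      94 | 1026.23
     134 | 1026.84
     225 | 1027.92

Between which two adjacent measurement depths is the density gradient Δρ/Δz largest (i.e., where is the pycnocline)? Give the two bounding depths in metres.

Compute the density gradient over each adjacent pair:
  20–38 m: Δρ/Δz = 0.07/18 = 3.9 × 10⁻³ kg m⁻⁴
  38–47 m: Δρ/Δz = 0.14/9 = 0.016 kg m⁻⁴
  47–94 m: Δρ/Δz = 1.44/47 = 0.031 kg m⁻⁴
  94–134 m: Δρ/Δz = 0.61/40 = 0.015 kg m⁻⁴
  134–225 m: Δρ/Δz = 1.08/91 = 0.012 kg m⁻⁴
The largest gradient is in the 47–94 m interval — the pycnocline.

47–94 m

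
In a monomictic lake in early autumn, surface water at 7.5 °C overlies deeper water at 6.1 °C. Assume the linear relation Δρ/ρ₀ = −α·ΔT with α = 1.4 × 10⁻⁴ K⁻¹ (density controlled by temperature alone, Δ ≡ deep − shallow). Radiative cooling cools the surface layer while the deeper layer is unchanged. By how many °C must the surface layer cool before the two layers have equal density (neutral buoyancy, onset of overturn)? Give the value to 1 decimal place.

With temperature the only control, equal density requires T_surf′ = T_deep.
T_surf′ = 6.1 °C.
Cooling required: 7.5 − 6.1 = 1.4 °C.

1.4 °C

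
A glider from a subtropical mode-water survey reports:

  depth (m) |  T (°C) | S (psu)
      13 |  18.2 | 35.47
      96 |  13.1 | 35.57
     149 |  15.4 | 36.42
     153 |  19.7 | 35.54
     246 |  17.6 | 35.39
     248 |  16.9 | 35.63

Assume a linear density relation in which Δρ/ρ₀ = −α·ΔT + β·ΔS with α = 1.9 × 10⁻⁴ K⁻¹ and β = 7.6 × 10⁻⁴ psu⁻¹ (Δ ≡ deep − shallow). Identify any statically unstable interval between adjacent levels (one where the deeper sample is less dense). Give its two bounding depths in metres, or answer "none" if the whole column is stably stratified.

Evaluate Δρ/ρ₀ = −αΔT + βΔS across each adjacent pair:
  13–96 m: −αΔT+βΔS = −(1.9 × 10⁻⁴)(-5.1)+(7.6 × 10⁻⁴)(+0.10) = 1.0 × 10⁻³ → stable
  96–149 m: −αΔT+βΔS = −(1.9 × 10⁻⁴)(+2.3)+(7.6 × 10⁻⁴)(+0.85) = 2.1 × 10⁻⁴ → stable
  149–153 m: −αΔT+βΔS = −(1.9 × 10⁻⁴)(+4.3)+(7.6 × 10⁻⁴)(-0.88) = -1.5 × 10⁻³ → UNSTABLE
  153–246 m: −αΔT+βΔS = −(1.9 × 10⁻⁴)(-2.1)+(7.6 × 10⁻⁴)(-0.15) = 2.9 × 10⁻⁴ → stable
  246–248 m: −αΔT+βΔS = −(1.9 × 10⁻⁴)(-0.7)+(7.6 × 10⁻⁴)(+0.24) = 3.2 × 10⁻⁴ → stable
The 149–153 m interval has Δρ < 0: lighter water underlies denser water.

149–153 m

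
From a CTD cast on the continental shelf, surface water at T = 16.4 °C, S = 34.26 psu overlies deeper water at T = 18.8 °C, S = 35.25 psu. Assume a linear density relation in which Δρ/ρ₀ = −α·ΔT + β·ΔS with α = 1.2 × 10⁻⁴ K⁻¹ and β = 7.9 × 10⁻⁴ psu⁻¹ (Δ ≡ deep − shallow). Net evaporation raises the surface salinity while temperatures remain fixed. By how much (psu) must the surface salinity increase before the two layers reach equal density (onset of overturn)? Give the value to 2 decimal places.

Neutral buoyancy requires −α(T_deep − T_surf) + β(S_deep − S_surf′) = 0.
S_surf′ = S_deep − (α/β)·ΔT = 35.25 − (1.2 × 10⁻⁴/7.9 × 10⁻⁴)·(+2.4) = 34.8854 psu.
Increase required: 34.8854 − 34.26 = 0.6254 psu.

0.63 psu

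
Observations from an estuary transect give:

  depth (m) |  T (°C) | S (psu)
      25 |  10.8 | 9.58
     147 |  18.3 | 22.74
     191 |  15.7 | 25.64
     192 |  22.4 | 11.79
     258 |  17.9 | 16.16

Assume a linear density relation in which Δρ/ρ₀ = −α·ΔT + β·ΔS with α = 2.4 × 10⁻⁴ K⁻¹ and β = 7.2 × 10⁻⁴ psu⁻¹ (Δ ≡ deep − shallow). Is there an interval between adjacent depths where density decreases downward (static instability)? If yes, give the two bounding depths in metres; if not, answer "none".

191–192 m

Evaluate Δρ/ρ₀ = −αΔT + βΔS across each adjacent pair:
  25–147 m: −αΔT+βΔS = −(2.4 × 10⁻⁴)(+7.5)+(7.2 × 10⁻⁴)(+13.16) = 7.7 × 10⁻³ → stable
  147–191 m: −αΔT+βΔS = −(2.4 × 10⁻⁴)(-2.6)+(7.2 × 10⁻⁴)(+2.90) = 2.7 × 10⁻³ → stable
  191–192 m: −αΔT+βΔS = −(2.4 × 10⁻⁴)(+6.7)+(7.2 × 10⁻⁴)(-13.85) = -0.012 → UNSTABLE
  192–258 m: −αΔT+βΔS = −(2.4 × 10⁻⁴)(-4.5)+(7.2 × 10⁻⁴)(+4.37) = 4.2 × 10⁻³ → stable
The 191–192 m interval has Δρ < 0: lighter water underlies denser water.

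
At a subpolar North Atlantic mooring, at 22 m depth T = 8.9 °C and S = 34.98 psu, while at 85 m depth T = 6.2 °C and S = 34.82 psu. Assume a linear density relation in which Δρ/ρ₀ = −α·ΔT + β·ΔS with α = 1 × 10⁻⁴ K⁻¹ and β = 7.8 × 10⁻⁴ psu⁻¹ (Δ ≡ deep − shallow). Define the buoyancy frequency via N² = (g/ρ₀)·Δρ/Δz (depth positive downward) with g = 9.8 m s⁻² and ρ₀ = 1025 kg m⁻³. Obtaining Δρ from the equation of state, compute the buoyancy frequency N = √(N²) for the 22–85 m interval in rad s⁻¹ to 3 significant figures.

ΔT = -2.7 K, ΔS = -0.16 psu (deep − shallow).
Δρ/ρ₀ = −αΔT + βΔS = 2.70 × 10⁻⁴ − 1.248 × 10⁻⁴ = 1.452 × 10⁻⁴, so Δρ ≈ 0.1488 kg m⁻³.
N² = (g/ρ₀)·Δρ/Δz = g·(Δρ/ρ₀)/Δz = 9.8 × 1.452 × 10⁻⁴ / 63 = 2.2587 × 10⁻⁵ s⁻².
N = √(2.2587 × 10⁻⁵) = 4.7526 × 10⁻³ rad s⁻¹ ≈ 4.75 × 10⁻³ rad s⁻¹.

4.75 × 10⁻³ rad s⁻¹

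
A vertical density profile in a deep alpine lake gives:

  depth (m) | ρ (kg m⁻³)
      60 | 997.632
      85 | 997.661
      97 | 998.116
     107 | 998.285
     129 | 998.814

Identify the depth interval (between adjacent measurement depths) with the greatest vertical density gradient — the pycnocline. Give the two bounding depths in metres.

Compute the density gradient over each adjacent pair:
  60–85 m: Δρ/Δz = 0.029/25 = 1.2 × 10⁻³ kg m⁻⁴
  85–97 m: Δρ/Δz = 0.455/12 = 0.038 kg m⁻⁴
  97–107 m: Δρ/Δz = 0.169/10 = 0.017 kg m⁻⁴
  107–129 m: Δρ/Δz = 0.529/22 = 0.024 kg m⁻⁴
The largest gradient is in the 85–97 m interval — the pycnocline.

85–97 m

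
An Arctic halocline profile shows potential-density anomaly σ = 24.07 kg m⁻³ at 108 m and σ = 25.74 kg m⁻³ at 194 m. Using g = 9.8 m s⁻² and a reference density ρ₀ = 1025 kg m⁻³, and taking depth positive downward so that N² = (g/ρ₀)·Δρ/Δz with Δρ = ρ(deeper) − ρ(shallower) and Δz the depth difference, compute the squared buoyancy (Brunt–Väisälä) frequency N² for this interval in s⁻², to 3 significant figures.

Δρ = 1025.74 − 1024.07 = 1.67 kg m⁻³ over Δz = 194 − 108 = 86 m.
N² = (9.8/1025) × (1.67/86) = 1.8566 × 10⁻⁴ s⁻² ≈ 1.86 × 10⁻⁴ s⁻².
Since Δρ > 0 the layer is stably stratified.

1.86 × 10⁻⁴ s⁻²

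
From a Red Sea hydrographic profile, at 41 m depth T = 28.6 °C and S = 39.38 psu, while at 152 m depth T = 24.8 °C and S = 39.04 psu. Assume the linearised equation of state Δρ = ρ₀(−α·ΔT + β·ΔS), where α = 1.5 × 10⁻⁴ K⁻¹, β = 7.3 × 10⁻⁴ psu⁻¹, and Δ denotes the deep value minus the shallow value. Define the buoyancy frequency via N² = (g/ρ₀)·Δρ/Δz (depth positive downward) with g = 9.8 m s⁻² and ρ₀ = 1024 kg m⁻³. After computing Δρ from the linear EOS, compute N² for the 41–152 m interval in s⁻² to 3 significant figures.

ΔT = -3.8 K, ΔS = -0.34 psu (deep − shallow).
Δρ/ρ₀ = −αΔT + βΔS = 5.70 × 10⁻⁴ − 2.482 × 10⁻⁴ = 3.218 × 10⁻⁴, so Δρ ≈ 0.3295 kg m⁻³.
N² = (g/ρ₀)·Δρ/Δz = g·(Δρ/ρ₀)/Δz = 9.8 × 3.218 × 10⁻⁴ / 111 = 2.8411 × 10⁻⁵ s⁻² ≈ 2.84 × 10⁻⁵ s⁻².

2.84 × 10⁻⁵ s⁻²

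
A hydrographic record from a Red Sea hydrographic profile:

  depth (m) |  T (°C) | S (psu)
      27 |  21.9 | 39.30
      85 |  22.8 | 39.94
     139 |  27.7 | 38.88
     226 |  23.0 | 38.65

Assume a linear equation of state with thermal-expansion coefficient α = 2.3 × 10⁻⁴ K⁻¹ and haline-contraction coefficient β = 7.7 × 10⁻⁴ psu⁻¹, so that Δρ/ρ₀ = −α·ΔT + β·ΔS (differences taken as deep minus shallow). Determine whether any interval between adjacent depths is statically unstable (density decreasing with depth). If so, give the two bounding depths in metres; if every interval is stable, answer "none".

85–139 m

Evaluate Δρ/ρ₀ = −αΔT + βΔS across each adjacent pair:
  27–85 m: −αΔT+βΔS = −(2.3 × 10⁻⁴)(+0.9)+(7.7 × 10⁻⁴)(+0.64) = 2.9 × 10⁻⁴ → stable
  85–139 m: −αΔT+βΔS = −(2.3 × 10⁻⁴)(+4.9)+(7.7 × 10⁻⁴)(-1.06) = -1.9 × 10⁻³ → UNSTABLE
  139–226 m: −αΔT+βΔS = −(2.3 × 10⁻⁴)(-4.7)+(7.7 × 10⁻⁴)(-0.23) = 9.0 × 10⁻⁴ → stable
The 85–139 m interval has Δρ < 0: lighter water underlies denser water.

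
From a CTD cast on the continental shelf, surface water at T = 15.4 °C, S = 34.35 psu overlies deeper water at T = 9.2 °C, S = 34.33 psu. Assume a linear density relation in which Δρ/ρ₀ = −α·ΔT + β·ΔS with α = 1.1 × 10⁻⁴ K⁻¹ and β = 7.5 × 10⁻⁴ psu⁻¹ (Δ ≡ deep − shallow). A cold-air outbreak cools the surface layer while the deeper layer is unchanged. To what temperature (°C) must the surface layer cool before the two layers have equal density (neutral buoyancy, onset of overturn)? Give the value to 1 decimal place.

Neutral buoyancy requires Δρ = 0, i.e. −α(T_deep − T_surf′) + β(S_deep − S_surf) = 0.
T_surf′ = T_deep − (β/α)·ΔS = 9.2 − (7.5 × 10⁻⁴/1.1 × 10⁻⁴)·(-0.02) = 9.336 °C.
Cooling required: 15.4 − (9.336) = 6.064 °C.

9.3 °C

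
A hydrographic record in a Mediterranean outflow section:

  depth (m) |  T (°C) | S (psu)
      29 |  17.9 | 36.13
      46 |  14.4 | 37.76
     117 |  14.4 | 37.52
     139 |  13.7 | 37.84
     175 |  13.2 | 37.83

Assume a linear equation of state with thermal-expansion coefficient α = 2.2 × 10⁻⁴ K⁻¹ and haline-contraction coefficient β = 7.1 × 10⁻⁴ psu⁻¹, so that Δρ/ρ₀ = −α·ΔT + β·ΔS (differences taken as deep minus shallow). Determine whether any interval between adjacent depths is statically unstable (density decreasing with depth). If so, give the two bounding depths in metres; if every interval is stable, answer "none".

46–117 m

Evaluate Δρ/ρ₀ = −αΔT + βΔS across each adjacent pair:
  29–46 m: −αΔT+βΔS = −(2.2 × 10⁻⁴)(-3.5)+(7.1 × 10⁻⁴)(+1.63) = 1.9 × 10⁻³ → stable
  46–117 m: −αΔT+βΔS = −(2.2 × 10⁻⁴)(+0.0)+(7.1 × 10⁻⁴)(-0.24) = -1.7 × 10⁻⁴ → UNSTABLE
  117–139 m: −αΔT+βΔS = −(2.2 × 10⁻⁴)(-0.7)+(7.1 × 10⁻⁴)(+0.32) = 3.8 × 10⁻⁴ → stable
  139–175 m: −αΔT+βΔS = −(2.2 × 10⁻⁴)(-0.5)+(7.1 × 10⁻⁴)(-0.01) = 1.0 × 10⁻⁴ → stable
The 46–117 m interval has Δρ < 0: lighter water underlies denser water.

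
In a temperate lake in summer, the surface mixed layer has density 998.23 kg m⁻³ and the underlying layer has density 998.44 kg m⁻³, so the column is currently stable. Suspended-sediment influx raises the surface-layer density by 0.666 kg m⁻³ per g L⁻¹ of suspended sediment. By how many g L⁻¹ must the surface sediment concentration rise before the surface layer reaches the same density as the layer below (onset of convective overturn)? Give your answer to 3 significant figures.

Density deficit of the surface layer: 998.44 − 998.23 = 0.21 kg m⁻³.
Required change = 0.21 / 0.666 = 0.315 g L⁻¹.

0.315 g L⁻¹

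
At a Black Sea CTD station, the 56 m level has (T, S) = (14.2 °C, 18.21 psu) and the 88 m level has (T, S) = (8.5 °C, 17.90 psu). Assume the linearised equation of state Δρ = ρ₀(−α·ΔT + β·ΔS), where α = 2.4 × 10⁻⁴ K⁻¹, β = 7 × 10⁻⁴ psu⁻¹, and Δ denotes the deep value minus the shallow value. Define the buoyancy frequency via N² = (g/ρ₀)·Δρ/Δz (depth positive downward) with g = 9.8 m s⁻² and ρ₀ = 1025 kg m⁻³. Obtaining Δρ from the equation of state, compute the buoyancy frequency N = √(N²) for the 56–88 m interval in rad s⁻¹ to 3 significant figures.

ΔT = -5.7 K, ΔS = -0.31 psu (deep − shallow).
Δρ/ρ₀ = −αΔT + βΔS = 1.368 × 10⁻³ − 2.17 × 10⁻⁴ = 1.151 × 10⁻³, so Δρ ≈ 1.180 kg m⁻³.
N² = (g/ρ₀)·Δρ/Δz = g·(Δρ/ρ₀)/Δz = 9.8 × 1.151 × 10⁻³ / 32 = 3.5249 × 10⁻⁴ s⁻².
N = √(3.5249 × 10⁻⁴) = 0.018775 rad s⁻¹ ≈ 0.0188 rad s⁻¹.

0.0188 rad s⁻¹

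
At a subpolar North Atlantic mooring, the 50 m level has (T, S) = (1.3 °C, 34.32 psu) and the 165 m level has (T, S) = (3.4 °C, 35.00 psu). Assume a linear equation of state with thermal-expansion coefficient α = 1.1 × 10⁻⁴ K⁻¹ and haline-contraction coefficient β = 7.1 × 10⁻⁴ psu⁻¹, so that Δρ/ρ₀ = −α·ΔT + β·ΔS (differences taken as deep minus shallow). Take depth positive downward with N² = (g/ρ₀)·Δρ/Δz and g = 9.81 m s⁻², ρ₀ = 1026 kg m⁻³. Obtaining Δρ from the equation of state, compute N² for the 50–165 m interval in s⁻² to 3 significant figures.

ΔT = +2.1 K, ΔS = +0.68 psu (deep − shallow).
Δρ/ρ₀ = −αΔT + βΔS = -2.31 × 10⁻⁴ + 4.828 × 10⁻⁴ = 2.518 × 10⁻⁴, so Δρ ≈ 0.2583 kg m⁻³.
N² = (g/ρ₀)·Δρ/Δz = g·(Δρ/ρ₀)/Δz = 9.81 × 2.518 × 10⁻⁴ / 115 = 2.1480 × 10⁻⁵ s⁻² ≈ 2.15 × 10⁻⁵ s⁻².

2.15 × 10⁻⁵ s⁻²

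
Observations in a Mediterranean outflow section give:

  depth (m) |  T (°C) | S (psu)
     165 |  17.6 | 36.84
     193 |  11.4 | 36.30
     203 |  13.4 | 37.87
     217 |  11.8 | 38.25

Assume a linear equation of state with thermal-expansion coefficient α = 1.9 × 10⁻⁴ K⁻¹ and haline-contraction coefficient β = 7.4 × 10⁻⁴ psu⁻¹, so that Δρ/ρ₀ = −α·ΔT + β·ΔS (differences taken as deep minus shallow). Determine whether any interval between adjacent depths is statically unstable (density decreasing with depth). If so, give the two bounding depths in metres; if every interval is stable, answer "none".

Evaluate Δρ/ρ₀ = −αΔT + βΔS across each adjacent pair:
  165–193 m: −αΔT+βΔS = −(1.9 × 10⁻⁴)(-6.2)+(7.4 × 10⁻⁴)(-0.54) = 7.8 × 10⁻⁴ → stable
  193–203 m: −αΔT+βΔS = −(1.9 × 10⁻⁴)(+2.0)+(7.4 × 10⁻⁴)(+1.57) = 7.8 × 10⁻⁴ → stable
  203–217 m: −αΔT+βΔS = −(1.9 × 10⁻⁴)(-1.6)+(7.4 × 10⁻⁴)(+0.38) = 5.9 × 10⁻⁴ → stable
Every interval has Δρ > 0: the column is stably stratified throughout.

none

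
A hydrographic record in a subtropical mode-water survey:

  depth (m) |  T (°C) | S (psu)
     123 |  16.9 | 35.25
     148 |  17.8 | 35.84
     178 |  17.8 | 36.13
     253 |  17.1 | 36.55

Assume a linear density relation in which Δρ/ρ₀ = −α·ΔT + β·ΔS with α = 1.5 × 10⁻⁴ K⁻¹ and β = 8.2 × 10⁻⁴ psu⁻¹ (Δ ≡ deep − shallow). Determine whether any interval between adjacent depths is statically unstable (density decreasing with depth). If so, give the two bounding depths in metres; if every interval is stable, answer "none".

none

Evaluate Δρ/ρ₀ = −αΔT + βΔS across each adjacent pair:
  123–148 m: −αΔT+βΔS = −(1.5 × 10⁻⁴)(+0.9)+(8.2 × 10⁻⁴)(+0.59) = 3.5 × 10⁻⁴ → stable
  148–178 m: −αΔT+βΔS = −(1.5 × 10⁻⁴)(+0.0)+(8.2 × 10⁻⁴)(+0.29) = 2.4 × 10⁻⁴ → stable
  178–253 m: −αΔT+βΔS = −(1.5 × 10⁻⁴)(-0.7)+(8.2 × 10⁻⁴)(+0.42) = 4.5 × 10⁻⁴ → stable
Every interval has Δρ > 0: the column is stably stratified throughout.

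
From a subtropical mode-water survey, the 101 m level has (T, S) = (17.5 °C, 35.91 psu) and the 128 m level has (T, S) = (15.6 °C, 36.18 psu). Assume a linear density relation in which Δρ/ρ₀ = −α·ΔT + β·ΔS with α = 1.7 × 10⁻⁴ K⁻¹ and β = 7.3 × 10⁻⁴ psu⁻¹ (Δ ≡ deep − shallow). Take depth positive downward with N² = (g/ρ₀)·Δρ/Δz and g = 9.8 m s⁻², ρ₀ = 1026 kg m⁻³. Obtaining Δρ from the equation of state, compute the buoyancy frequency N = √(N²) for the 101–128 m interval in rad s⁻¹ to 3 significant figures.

ΔT = -1.9 K, ΔS = +0.27 psu (deep − shallow).
Δρ/ρ₀ = −αΔT + βΔS = 3.23 × 10⁻⁴ + 1.971 × 10⁻⁴ = 5.201 × 10⁻⁴, so Δρ ≈ 0.5336 kg m⁻³.
N² = (g/ρ₀)·Δρ/Δz = g·(Δρ/ρ₀)/Δz = 9.8 × 5.201 × 10⁻⁴ / 27 = 1.8878 × 10⁻⁴ s⁻².
N = √(1.8878 × 10⁻⁴) = 0.013740 rad s⁻¹ ≈ 0.0137 rad s⁻¹.

0.0137 rad s⁻¹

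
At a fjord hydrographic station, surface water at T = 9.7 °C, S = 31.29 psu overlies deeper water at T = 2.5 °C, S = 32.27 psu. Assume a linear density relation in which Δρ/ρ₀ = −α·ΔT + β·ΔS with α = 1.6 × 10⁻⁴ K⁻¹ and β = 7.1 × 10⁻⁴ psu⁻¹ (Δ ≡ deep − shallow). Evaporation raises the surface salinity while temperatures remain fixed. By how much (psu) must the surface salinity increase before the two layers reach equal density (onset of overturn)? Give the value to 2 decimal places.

Neutral buoyancy requires −α(T_deep − T_surf) + β(S_deep − S_surf′) = 0.
S_surf′ = S_deep − (α/β)·ΔT = 32.27 − (1.6 × 10⁻⁴/7.1 × 10⁻⁴)·(-7.2) = 33.8925 psu.
Increase required: 33.8925 − 31.29 = 2.6025 psu.

2.60 psu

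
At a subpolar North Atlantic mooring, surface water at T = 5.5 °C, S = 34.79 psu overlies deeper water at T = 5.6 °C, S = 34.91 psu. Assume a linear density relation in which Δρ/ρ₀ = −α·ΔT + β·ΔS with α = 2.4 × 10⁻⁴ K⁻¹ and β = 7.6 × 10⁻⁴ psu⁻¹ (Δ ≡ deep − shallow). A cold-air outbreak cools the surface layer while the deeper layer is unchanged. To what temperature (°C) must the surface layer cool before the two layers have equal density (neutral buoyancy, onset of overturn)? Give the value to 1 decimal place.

Neutral buoyancy requires Δρ = 0, i.e. −α(T_deep − T_surf′) + β(S_deep − S_surf) = 0.
T_surf′ = T_deep − (β/α)·ΔS = 5.6 − (7.6 × 10⁻⁴/2.4 × 10⁻⁴)·(+0.12) = 5.220 °C.
Cooling required: 5.5 − (5.220) = 0.280 °C.

5.2 °C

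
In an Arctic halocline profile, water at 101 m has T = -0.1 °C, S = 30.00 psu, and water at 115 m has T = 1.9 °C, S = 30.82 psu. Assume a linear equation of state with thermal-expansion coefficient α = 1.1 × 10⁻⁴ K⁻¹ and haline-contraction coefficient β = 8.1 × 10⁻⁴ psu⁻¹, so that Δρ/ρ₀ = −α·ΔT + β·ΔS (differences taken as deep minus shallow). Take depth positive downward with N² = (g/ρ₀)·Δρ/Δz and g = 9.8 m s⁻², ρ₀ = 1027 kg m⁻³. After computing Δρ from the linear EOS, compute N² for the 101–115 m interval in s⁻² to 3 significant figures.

3.11 × 10⁻⁴ s⁻²

ΔT = +2.0 K, ΔS = +0.82 psu (deep − shallow).
Δρ/ρ₀ = −αΔT + βΔS = -2.20 × 10⁻⁴ + 6.642 × 10⁻⁴ = 4.442 × 10⁻⁴, so Δρ ≈ 0.4562 kg m⁻³.
N² = (g/ρ₀)·Δρ/Δz = g·(Δρ/ρ₀)/Δz = 9.8 × 4.442 × 10⁻⁴ / 14 = 3.1094 × 10⁻⁴ s⁻² ≈ 3.11 × 10⁻⁴ s⁻².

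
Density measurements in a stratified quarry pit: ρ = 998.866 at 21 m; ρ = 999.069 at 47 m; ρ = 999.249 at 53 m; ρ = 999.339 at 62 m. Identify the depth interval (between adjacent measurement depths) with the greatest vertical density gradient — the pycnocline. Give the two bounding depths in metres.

47–53 m

Compute the density gradient over each adjacent pair:
  21–47 m: Δρ/Δz = 0.203/26 = 7.8 × 10⁻³ kg m⁻⁴
  47–53 m: Δρ/Δz = 0.180/6 = 0.030 kg m⁻⁴
  53–62 m: Δρ/Δz = 0.090/9 = 0.010 kg m⁻⁴
The largest gradient is in the 47–53 m interval — the pycnocline.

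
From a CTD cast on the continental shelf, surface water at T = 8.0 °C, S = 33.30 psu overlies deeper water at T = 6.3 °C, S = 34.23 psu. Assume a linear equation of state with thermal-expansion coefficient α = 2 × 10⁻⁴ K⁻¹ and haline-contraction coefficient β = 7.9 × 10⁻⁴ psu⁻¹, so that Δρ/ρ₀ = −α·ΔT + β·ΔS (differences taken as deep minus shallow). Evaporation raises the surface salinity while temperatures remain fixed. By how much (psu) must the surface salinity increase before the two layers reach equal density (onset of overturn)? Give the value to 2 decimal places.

1.36 psu

Neutral buoyancy requires −α(T_deep − T_surf) + β(S_deep − S_surf′) = 0.
S_surf′ = S_deep − (α/β)·ΔT = 34.23 − (2 × 10⁻⁴/7.9 × 10⁻⁴)·(-1.7) = 34.6604 psu.
Increase required: 34.6604 − 33.30 = 1.3604 psu.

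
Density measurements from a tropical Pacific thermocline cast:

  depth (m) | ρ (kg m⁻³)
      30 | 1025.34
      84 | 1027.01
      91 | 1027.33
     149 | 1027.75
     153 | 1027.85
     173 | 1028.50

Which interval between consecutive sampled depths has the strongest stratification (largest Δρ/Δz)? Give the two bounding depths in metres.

84–91 m

Compute the density gradient over each adjacent pair:
  30–84 m: Δρ/Δz = 1.67/54 = 0.031 kg m⁻⁴
  84–91 m: Δρ/Δz = 0.32/7 = 0.046 kg m⁻⁴
  91–149 m: Δρ/Δz = 0.42/58 = 7.2 × 10⁻³ kg m⁻⁴
  149–153 m: Δρ/Δz = 0.10/4 = 0.025 kg m⁻⁴
  153–173 m: Δρ/Δz = 0.65/20 = 0.033 kg m⁻⁴
The largest gradient is in the 84–91 m interval — the pycnocline.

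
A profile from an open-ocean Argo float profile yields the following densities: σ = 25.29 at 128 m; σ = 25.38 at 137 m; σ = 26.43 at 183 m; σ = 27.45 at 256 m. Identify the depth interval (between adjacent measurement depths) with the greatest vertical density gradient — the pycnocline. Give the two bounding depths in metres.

Compute the density gradient over each adjacent pair:
  128–137 m: Δρ/Δz = 0.09/9 = 0.010 kg m⁻⁴
  137–183 m: Δρ/Δz = 1.05/46 = 0.023 kg m⁻⁴
  183–256 m: Δρ/Δz = 1.02/73 = 0.014 kg m⁻⁴
The largest gradient is in the 137–183 m interval — the pycnocline.

137–183 m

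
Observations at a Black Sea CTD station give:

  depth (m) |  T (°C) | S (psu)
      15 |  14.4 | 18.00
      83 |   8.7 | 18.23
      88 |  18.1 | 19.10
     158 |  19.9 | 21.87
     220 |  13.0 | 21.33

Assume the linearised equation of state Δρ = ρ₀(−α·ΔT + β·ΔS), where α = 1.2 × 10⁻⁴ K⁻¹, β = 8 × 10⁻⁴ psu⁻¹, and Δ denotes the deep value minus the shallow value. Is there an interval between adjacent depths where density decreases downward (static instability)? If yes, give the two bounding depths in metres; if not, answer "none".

Evaluate Δρ/ρ₀ = −αΔT + βΔS across each adjacent pair:
  15–83 m: −αΔT+βΔS = −(1.2 × 10⁻⁴)(-5.7)+(8 × 10⁻⁴)(+0.23) = 8.7 × 10⁻⁴ → stable
  83–88 m: −αΔT+βΔS = −(1.2 × 10⁻⁴)(+9.4)+(8 × 10⁻⁴)(+0.87) = -4.3 × 10⁻⁴ → UNSTABLE
  88–158 m: −αΔT+βΔS = −(1.2 × 10⁻⁴)(+1.8)+(8 × 10⁻⁴)(+2.77) = 2.0 × 10⁻³ → stable
  158–220 m: −αΔT+βΔS = −(1.2 × 10⁻⁴)(-6.9)+(8 × 10⁻⁴)(-0.54) = 4.0 × 10⁻⁴ → stable
The 83–88 m interval has Δρ < 0: lighter water underlies denser water.

83–88 m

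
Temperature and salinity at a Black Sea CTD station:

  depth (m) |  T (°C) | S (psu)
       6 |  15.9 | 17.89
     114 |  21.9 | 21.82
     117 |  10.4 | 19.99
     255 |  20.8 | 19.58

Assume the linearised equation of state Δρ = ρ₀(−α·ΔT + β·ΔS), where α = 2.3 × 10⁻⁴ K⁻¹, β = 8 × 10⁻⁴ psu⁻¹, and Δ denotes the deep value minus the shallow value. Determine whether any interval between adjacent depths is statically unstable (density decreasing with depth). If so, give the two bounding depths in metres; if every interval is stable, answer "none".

117–255 m

Evaluate Δρ/ρ₀ = −αΔT + βΔS across each adjacent pair:
  6–114 m: −αΔT+βΔS = −(2.3 × 10⁻⁴)(+6.0)+(8 × 10⁻⁴)(+3.93) = 1.8 × 10⁻³ → stable
  114–117 m: −αΔT+βΔS = −(2.3 × 10⁻⁴)(-11.5)+(8 × 10⁻⁴)(-1.83) = 1.2 × 10⁻³ → stable
  117–255 m: −αΔT+βΔS = −(2.3 × 10⁻⁴)(+10.4)+(8 × 10⁻⁴)(-0.41) = -2.7 × 10⁻³ → UNSTABLE
The 117–255 m interval has Δρ < 0: lighter water underlies denser water.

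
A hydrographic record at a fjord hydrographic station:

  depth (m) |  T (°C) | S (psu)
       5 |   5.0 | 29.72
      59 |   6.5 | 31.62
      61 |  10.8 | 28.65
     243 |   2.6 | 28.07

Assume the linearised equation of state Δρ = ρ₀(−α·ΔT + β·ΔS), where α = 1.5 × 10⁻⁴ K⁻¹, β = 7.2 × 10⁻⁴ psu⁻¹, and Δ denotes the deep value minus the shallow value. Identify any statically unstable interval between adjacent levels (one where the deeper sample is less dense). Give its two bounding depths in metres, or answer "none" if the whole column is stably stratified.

59–61 m

Evaluate Δρ/ρ₀ = −αΔT + βΔS across each adjacent pair:
  5–59 m: −αΔT+βΔS = −(1.5 × 10⁻⁴)(+1.5)+(7.2 × 10⁻⁴)(+1.90) = 1.1 × 10⁻³ → stable
  59–61 m: −αΔT+βΔS = −(1.5 × 10⁻⁴)(+4.3)+(7.2 × 10⁻⁴)(-2.97) = -2.8 × 10⁻³ → UNSTABLE
  61–243 m: −αΔT+βΔS = −(1.5 × 10⁻⁴)(-8.2)+(7.2 × 10⁻⁴)(-0.58) = 8.1 × 10⁻⁴ → stable
The 59–61 m interval has Δρ < 0: lighter water underlies denser water.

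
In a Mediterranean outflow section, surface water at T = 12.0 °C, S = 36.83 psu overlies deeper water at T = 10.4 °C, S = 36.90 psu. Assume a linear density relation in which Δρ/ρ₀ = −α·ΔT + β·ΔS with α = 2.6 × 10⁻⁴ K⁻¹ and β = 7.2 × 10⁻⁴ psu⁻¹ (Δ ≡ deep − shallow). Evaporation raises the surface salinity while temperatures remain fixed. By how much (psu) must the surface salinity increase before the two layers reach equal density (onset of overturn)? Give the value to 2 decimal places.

0.65 psu

Neutral buoyancy requires −α(T_deep − T_surf) + β(S_deep − S_surf′) = 0.
S_surf′ = S_deep − (α/β)·ΔT = 36.90 − (2.6 × 10⁻⁴/7.2 × 10⁻⁴)·(-1.6) = 37.4778 psu.
Increase required: 37.4778 − 36.83 = 0.6478 psu.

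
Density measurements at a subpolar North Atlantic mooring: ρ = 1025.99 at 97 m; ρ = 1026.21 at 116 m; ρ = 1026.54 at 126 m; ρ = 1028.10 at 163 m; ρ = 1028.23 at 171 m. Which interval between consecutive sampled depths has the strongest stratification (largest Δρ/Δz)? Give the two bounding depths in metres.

126–163 m

Compute the density gradient over each adjacent pair:
  97–116 m: Δρ/Δz = 0.22/19 = 0.012 kg m⁻⁴
  116–126 m: Δρ/Δz = 0.33/10 = 0.033 kg m⁻⁴
  126–163 m: Δρ/Δz = 1.56/37 = 0.042 kg m⁻⁴
  163–171 m: Δρ/Δz = 0.13/8 = 0.016 kg m⁻⁴
The largest gradient is in the 126–163 m interval — the pycnocline.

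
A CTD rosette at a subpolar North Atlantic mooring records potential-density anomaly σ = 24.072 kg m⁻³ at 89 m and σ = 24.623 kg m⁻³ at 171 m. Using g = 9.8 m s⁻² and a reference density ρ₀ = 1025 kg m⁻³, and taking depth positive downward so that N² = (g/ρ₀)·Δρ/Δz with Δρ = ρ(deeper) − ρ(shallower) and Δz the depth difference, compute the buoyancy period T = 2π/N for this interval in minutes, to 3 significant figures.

Δρ = 1024.623 − 1024.072 = 0.551 kg m⁻³ over Δz = 171 − 89 = 82 m.
N² = (9.8/1025) × (0.551/82) = 6.4245 × 10⁻⁵ s⁻².
N = √(6.4245 × 10⁻⁵) = 8.0153 × 10⁻³ rad s⁻¹, so T = 2π/N = 783.90 s = 13.065 min ≈ 13.1 min.

13.1 min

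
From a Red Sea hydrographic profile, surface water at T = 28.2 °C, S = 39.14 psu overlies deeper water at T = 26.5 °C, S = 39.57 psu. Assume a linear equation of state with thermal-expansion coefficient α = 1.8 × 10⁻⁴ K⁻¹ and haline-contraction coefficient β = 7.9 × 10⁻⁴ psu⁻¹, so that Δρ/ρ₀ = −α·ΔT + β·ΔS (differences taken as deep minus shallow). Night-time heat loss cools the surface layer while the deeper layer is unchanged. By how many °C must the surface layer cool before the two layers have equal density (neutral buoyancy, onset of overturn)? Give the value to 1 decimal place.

Neutral buoyancy requires Δρ = 0, i.e. −α(T_deep − T_surf′) + β(S_deep − S_surf) = 0.
T_surf′ = T_deep − (β/α)·ΔS = 26.5 − (7.9 × 10⁻⁴/1.8 × 10⁻⁴)·(+0.43) = 24.613 °C.
Cooling required: 28.2 − (24.613) = 3.587 °C.

3.6 °C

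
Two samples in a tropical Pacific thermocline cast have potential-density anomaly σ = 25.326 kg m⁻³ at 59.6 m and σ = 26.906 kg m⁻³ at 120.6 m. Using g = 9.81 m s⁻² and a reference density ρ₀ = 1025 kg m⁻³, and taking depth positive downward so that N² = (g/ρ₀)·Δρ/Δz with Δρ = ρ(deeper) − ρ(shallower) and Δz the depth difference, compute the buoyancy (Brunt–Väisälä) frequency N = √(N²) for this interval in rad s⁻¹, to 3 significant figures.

0.0157 rad s⁻¹

Δρ = 1026.906 − 1025.326 = 1.580 kg m⁻³ over Δz = 120.6 − 59.6 = 61 m.
N² = (9.81/1025) × (1.580/61) = 2.4790 × 10⁻⁴ s⁻².
N = √(2.4790 × 10⁻⁴) = 0.015745 rad s⁻¹ ≈ 0.0157 rad s⁻¹.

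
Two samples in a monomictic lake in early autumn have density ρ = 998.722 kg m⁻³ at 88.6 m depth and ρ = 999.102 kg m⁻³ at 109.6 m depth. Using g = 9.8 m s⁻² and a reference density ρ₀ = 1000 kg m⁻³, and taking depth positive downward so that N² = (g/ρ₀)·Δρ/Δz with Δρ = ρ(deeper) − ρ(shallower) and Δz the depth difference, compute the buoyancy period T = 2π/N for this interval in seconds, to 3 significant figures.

472 s

Δρ = 999.102 − 998.722 = 0.380 kg m⁻³ over Δz = 109.6 − 88.6 = 21 m.
N² = (9.8/1000) × (0.380/21) = 1.7733 × 10⁻⁴ s⁻².
N = √(1.7733 × 10⁻⁴) = 0.013317 rad s⁻¹, so T = 2π/N = 471.82 s ≈ 472 s.
N² > 0, so the interval is statically stable.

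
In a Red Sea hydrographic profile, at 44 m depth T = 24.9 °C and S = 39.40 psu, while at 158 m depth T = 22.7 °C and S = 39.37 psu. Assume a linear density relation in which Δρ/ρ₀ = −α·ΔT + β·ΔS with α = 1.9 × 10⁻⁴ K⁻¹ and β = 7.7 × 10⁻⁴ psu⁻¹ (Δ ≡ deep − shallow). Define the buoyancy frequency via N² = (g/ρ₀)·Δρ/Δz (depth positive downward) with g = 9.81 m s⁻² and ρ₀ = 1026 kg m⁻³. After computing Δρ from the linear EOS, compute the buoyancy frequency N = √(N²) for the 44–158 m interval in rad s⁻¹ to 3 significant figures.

ΔT = -2.2 K, ΔS = -0.03 psu (deep − shallow).
Δρ/ρ₀ = −αΔT + βΔS = 4.18 × 10⁻⁴ − 2.31 × 10⁻⁵ = 3.949 × 10⁻⁴, so Δρ ≈ 0.4052 kg m⁻³.
N² = (g/ρ₀)·Δρ/Δz = g·(Δρ/ρ₀)/Δz = 9.81 × 3.949 × 10⁻⁴ / 114 = 3.3982 × 10⁻⁵ s⁻².
N = √(3.3982 × 10⁻⁵) = 5.8294 × 10⁻³ rad s⁻¹ ≈ 5.83 × 10⁻³ rad s⁻¹.

5.83 × 10⁻³ rad s⁻¹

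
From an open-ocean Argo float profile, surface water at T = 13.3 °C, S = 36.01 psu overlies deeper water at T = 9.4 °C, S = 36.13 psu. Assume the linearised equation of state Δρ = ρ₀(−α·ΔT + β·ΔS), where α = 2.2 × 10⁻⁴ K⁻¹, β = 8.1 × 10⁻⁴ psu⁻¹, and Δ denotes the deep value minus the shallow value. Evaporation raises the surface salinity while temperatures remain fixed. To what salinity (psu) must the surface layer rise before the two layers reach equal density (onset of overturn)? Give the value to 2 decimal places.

Neutral buoyancy requires −α(T_deep − T_surf) + β(S_deep − S_surf′) = 0.
S_surf′ = S_deep − (α/β)·ΔT = 36.13 − (2.2 × 10⁻⁴/8.1 × 10⁻⁴)·(-3.9) = 37.1893 psu.
Increase required: 37.1893 − 36.01 = 1.1793 psu.

37.19 psu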